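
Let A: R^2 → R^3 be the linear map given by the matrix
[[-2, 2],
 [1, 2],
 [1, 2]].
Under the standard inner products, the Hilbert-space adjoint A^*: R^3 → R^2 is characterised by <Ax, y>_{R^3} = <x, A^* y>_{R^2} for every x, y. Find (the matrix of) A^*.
A^* = A^T =
[[-2, 1, 1],
 [2, 2, 2]]

For real matrices with standard dot products, the defining identity <Ax, y> = <x, A^* y> gives (Ax)^T y = x^T (A^*) y, i.e. x^T A^T y = x^T (A^*) y. Since this holds for all x, y, we must have A^* = A^T. Therefore
A^* =
[[-2, 1, 1],
 [2, 2, 2]].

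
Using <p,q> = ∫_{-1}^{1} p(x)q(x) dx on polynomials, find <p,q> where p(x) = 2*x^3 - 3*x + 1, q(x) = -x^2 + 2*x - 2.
<p,q> = -106/15

Expand the product: p(x)·q(x) = -2*x^5 + 4*x^4 - x^3 - 7*x^2 + 8*x - 2.
∫_{-1}^{1} of each monomial x^k gives [2/(k+1) if k even, 0 if k odd]. Integrating term-by-term (or equivalently evaluating the antiderivative F(x) = -x^6/3 + 4*x^5/5 - x^4/4 - 7*x^3/3 + 4*x^2 - 2*x at the endpoints):
  F(1) − F(−1) = -7/60 − (139/20) = -106/15.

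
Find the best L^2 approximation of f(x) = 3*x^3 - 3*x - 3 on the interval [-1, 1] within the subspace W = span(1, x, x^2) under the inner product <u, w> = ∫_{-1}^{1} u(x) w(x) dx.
g(x) = -6*x/5 - 3

The best approximation g ∈ W is the orthogonal projection of f onto W. Writing g = a_0 + a_1 x + a_2 x^2, the coefficients solve the normal equations G · a = b where
  G_{ij} = <φ_i, φ_j> and b_i = <f, φ_i>, with φ_0 = 1, φ_1 = x, φ_2 = x^2.
G =
  [2, 0, 2/3]
  [0, 2/3, 0]
  [2/3, 0, 2/5],
b = (-6, -4/5, -2).
Solving gives a_0 = -3, a_1 = -6/5, a_2 = 0, so
  g(x) = -6*x/5 - 3.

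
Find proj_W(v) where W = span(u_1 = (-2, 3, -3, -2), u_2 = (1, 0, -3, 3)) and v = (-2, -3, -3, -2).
proj_W(v) = (-284/493, 453/493, -507/493, -248/493)

Set up U = [u_1 | ... | u_2] ∈ R^(4×2). The projector onto W = col(U) is P = U (U^T U)^(-1) U^T.
Compute U^T U =
  [26, 1]
  [1, 19],
and U^T v = (8, 1).
Solve U^T U · c = U^T v for the coefficients: c = (151/493, 18/493). The projection is proj_W(v) = U c.
Check: (v - proj_W(v)) · u_1 = 0  (should be 0).
Check: (v - proj_W(v)) · u_2 = 0  (should be 0).
Result: proj_W(v) = (-284/493, 453/493, -507/493, -248/493).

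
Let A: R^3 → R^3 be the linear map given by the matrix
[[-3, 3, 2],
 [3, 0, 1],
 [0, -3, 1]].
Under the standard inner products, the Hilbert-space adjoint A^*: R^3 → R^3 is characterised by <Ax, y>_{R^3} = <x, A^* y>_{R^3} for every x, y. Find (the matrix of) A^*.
A^* = A^T =
[[-3, 3, 0],
 [3, 0, -3],
 [2, 1, 1]]

For real matrices with standard dot products, the defining identity <Ax, y> = <x, A^* y> gives (Ax)^T y = x^T (A^*) y, i.e. x^T A^T y = x^T (A^*) y. Since this holds for all x, y, we must have A^* = A^T. Therefore
A^* =
[[-3, 3, 0],
 [3, 0, -3],
 [2, 1, 1]].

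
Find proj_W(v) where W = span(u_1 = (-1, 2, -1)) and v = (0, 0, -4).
proj_W(v) = (-2/3, 4/3, -2/3)

Set up U = [u_1 | ... | u_1] ∈ R^(3×1). The projector onto W = col(U) is P = U (U^T U)^(-1) U^T.
Compute U^T U =
  [6],
and U^T v = (4).
Solve U^T U · c = U^T v for the coefficients: c = (2/3). The projection is proj_W(v) = U c.
Check: (v - proj_W(v)) · u_1 = 0  (should be 0).
Result: proj_W(v) = (-2/3, 4/3, -2/3).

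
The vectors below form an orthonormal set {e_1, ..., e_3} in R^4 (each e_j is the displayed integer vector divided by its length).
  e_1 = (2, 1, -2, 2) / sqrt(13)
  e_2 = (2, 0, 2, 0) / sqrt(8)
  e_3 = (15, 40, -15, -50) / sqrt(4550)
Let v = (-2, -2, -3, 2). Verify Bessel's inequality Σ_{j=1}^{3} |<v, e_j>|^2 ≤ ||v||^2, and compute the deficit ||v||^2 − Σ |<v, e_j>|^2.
Σ |<v, e_j>|^2 = 138/7; ||v||^2 = 21; deficit = 9/7

Write each e_j = u_j / sqrt(<u_j, u_j>) where u_j is the displayed integer vector. Then <v, e_j> = <v, u_j> / sqrt(<u_j, u_j>), so |<v, e_j>|^2 = <v, u_j>^2 / <u_j, u_j>.
Coefficients: <v, e_1> = 4/sqrt(13), <v, e_2> = -10/sqrt(8), <v, e_3> = -165/sqrt(4550).
Square and sum: Σ |<v, e_j>|^2 = 138/7.
Compute ||v||^2 = v·v = 21.
Deficit = 21 − 138/7 = 9/7 ≥ 0, confirming Bessel's inequality. (The deficit equals ||v − Σ <v,e_j> e_j||^2, the squared distance from v to span{e_j}.)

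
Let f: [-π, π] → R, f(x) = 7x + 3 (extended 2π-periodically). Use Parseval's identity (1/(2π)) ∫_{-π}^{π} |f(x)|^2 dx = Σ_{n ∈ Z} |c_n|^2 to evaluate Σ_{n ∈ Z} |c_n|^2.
Σ |c_n|^2 = 49π^2/3 + 9

Expand and integrate term by term over [-π, π]:
  ∫ (7x)^2 dx = 49·(2π^3/3); ∫ 2·7·(3)·x dx = 0 (odd integrand); ∫ 3^2 dx = 9·2π.
So (1/(2π)) ∫_{-π}^{π} (7x + 3)^2 dx = 49π^2/3 + 9 = 49π^2/3 + 9.
Parseval ⇒ Σ |c_n|^2 = 49π^2/3 + 9.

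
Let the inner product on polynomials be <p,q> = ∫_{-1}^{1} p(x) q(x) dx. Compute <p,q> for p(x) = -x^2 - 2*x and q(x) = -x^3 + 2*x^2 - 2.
<p,q> = 4/3

Expand the product: p(x)·q(x) = x^5 - 4*x^3 + 2*x^2 + 4*x.
∫_{-1}^{1} of each monomial x^k gives [2/(k+1) if k even, 0 if k odd]. Integrating term-by-term (or equivalently evaluating the antiderivative F(x) = x^6/6 - x^4 + 2*x^3/3 + 2*x^2 at the endpoints):
  F(1) − F(−1) = 11/6 − (1/2) = 4/3.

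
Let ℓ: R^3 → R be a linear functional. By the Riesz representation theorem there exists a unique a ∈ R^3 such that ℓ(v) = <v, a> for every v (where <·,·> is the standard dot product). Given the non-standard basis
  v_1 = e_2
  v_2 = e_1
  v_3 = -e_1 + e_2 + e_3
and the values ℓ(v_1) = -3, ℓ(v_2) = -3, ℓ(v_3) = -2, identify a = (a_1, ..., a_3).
a = (-3, -3, -2)

Write a = (a_1, ..., a_3) in the standard basis. For each basis vector v_i, ℓ(v_i) = <v_i, a> is a linear equation in the a_j's. Collect the n equations into a matrix system V a = ℓ, where row i of V is v_i (expressed in the standard basis). Since V is invertible (lower-triangular with 1s on the diagonal, up to permutation), solve by back-substitution:
  V =
[[0, 1, 0],
 [1, 0, 0],
 [-1, 1, 1]]
  V a = (-3, -3, -2)
Solving gives a = (-3, -3, -2).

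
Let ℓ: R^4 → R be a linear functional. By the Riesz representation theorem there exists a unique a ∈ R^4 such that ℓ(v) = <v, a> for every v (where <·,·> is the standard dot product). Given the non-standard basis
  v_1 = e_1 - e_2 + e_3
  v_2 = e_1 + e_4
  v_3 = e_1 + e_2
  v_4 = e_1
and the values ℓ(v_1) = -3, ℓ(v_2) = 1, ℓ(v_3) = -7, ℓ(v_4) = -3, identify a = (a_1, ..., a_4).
a = (-3, -4, -4, 4)

Write a = (a_1, ..., a_4) in the standard basis. For each basis vector v_i, ℓ(v_i) = <v_i, a> is a linear equation in the a_j's. Collect the n equations into a matrix system V a = ℓ, where row i of V is v_i (expressed in the standard basis). Since V is invertible (lower-triangular with 1s on the diagonal, up to permutation), solve by back-substitution:
  V =
[[1, -1, 1, 0],
 [1, 0, 0, 1],
 [1, 1, 0, 0],
 [1, 0, 0, 0]]
  V a = (-3, 1, -7, -3)
Solving gives a = (-3, -4, -4, 4).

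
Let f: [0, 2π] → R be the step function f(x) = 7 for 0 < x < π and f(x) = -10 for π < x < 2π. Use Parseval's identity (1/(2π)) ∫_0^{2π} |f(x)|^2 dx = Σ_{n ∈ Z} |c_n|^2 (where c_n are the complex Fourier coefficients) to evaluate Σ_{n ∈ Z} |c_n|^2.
Σ |c_n|^2 = 149/2

Parseval equates the L^2 energy of f (normalised by 1/(2π)) with the ℓ^2 sum of its Fourier coefficients: (1/(2π)) ∫_0^{2π} |f|^2 = Σ |c_n|^2.
Compute the left side: (1/(2π)) [∫_0^π 7^2 dx + ∫_π^{2π} (-10)^2 dx] = (1/(2π)) · (49π + 100π) = (49 + 100)/2 = 149/2.
So Σ_{n ∈ Z} |c_n|^2 = 149/2.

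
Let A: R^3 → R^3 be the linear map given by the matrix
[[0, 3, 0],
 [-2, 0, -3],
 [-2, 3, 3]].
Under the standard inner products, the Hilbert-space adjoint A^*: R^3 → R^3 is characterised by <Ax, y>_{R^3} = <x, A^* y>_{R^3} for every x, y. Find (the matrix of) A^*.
A^* = A^T =
[[0, -2, -2],
 [3, 0, 3],
 [0, -3, 3]]

For real matrices with standard dot products, the defining identity <Ax, y> = <x, A^* y> gives (Ax)^T y = x^T (A^*) y, i.e. x^T A^T y = x^T (A^*) y. Since this holds for all x, y, we must have A^* = A^T. Therefore
A^* =
[[0, -2, -2],
 [3, 0, 3],
 [0, -3, 3]].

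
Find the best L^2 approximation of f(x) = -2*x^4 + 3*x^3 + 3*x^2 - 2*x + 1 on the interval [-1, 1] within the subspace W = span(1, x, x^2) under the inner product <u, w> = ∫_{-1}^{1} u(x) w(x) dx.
g(x) = 9*x^2/7 - x/5 + 41/35

The best approximation g ∈ W is the orthogonal projection of f onto W. Writing g = a_0 + a_1 x + a_2 x^2, the coefficients solve the normal equations G · a = b where
  G_{ij} = <φ_i, φ_j> and b_i = <f, φ_i>, with φ_0 = 1, φ_1 = x, φ_2 = x^2.
G =
  [2, 0, 2/3]
  [0, 2/3, 0]
  [2/3, 0, 2/5],
b = (16/5, -2/15, 136/105).
Solving gives a_0 = 41/35, a_1 = -1/5, a_2 = 9/7, so
  g(x) = 9*x^2/7 - x/5 + 41/35.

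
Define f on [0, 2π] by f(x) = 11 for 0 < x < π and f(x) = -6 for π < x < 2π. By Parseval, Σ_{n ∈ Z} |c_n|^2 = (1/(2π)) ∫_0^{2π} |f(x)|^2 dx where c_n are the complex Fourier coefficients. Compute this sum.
Σ |c_n|^2 = 157/2

Parseval equates the L^2 energy of f (normalised by 1/(2π)) with the ℓ^2 sum of its Fourier coefficients: (1/(2π)) ∫_0^{2π} |f|^2 = Σ |c_n|^2.
Compute the left side: (1/(2π)) [∫_0^π 11^2 dx + ∫_π^{2π} (-6)^2 dx] = (1/(2π)) · (121π + 36π) = (121 + 36)/2 = 157/2.
So Σ_{n ∈ Z} |c_n|^2 = 157/2.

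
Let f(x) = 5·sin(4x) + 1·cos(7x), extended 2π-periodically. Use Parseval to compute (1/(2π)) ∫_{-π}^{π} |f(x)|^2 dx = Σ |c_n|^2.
Σ |c_n|^2 = 13

Expand |f|^2 and use orthogonality of {sin(nx), cos(mx)} on [-π, π]:
  ∫_{-π}^{π} sin(nx)^2 dx = π, ∫ cos(mx)^2 dx = π, and cross terms integrate to 0.
So ∫_{-π}^{π} f(x)^2 dx = 5^2 · π + 1^2 · π = (25 + 1)π.
Divide by 2π: (25 + 1)/2 = 13.
By Parseval, this equals Σ |c_n|^2.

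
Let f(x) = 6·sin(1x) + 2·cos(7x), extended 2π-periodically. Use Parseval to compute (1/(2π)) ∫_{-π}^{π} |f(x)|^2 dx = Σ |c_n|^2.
Σ |c_n|^2 = 20

Expand |f|^2 and use orthogonality of {sin(nx), cos(mx)} on [-π, π]:
  ∫_{-π}^{π} sin(nx)^2 dx = π, ∫ cos(mx)^2 dx = π, and cross terms integrate to 0.
So ∫_{-π}^{π} f(x)^2 dx = 6^2 · π + 2^2 · π = (36 + 4)π.
Divide by 2π: (36 + 4)/2 = 20.
By Parseval, this equals Σ |c_n|^2.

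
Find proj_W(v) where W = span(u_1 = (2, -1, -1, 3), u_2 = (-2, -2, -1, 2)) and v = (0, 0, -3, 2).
proj_W(v) = (22/85, -101/85, -71/85, 183/85)

Set up U = [u_1 | ... | u_2] ∈ R^(4×2). The projector onto W = col(U) is P = U (U^T U)^(-1) U^T.
Compute U^T U =
  [15, 5]
  [5, 13],
and U^T v = (9, 7).
Solve U^T U · c = U^T v for the coefficients: c = (41/85, 6/17). The projection is proj_W(v) = U c.
Check: (v - proj_W(v)) · u_1 = 0  (should be 0).
Check: (v - proj_W(v)) · u_2 = 0  (should be 0).
Result: proj_W(v) = (22/85, -101/85, -71/85, 183/85).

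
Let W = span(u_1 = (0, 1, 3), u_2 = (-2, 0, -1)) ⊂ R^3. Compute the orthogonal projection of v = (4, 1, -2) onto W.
proj_W(v) = (150/41, -43/41, -54/41)

Set up U = [u_1 | ... | u_2] ∈ R^(3×2). The projector onto W = col(U) is P = U (U^T U)^(-1) U^T.
Compute U^T U =
  [10, -3]
  [-3, 5],
and U^T v = (-5, -6).
Solve U^T U · c = U^T v for the coefficients: c = (-43/41, -75/41). The projection is proj_W(v) = U c.
Check: (v - proj_W(v)) · u_1 = 0  (should be 0).
Check: (v - proj_W(v)) · u_2 = 0  (should be 0).
Result: proj_W(v) = (150/41, -43/41, -54/41).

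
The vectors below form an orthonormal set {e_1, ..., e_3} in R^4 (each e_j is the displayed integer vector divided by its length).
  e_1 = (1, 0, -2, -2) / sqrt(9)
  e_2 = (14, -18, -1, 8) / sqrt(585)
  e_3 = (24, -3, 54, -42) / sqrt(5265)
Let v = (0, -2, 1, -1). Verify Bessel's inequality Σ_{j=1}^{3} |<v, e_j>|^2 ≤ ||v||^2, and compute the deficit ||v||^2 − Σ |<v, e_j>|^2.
Σ |<v, e_j>|^2 = 29/9; ||v||^2 = 6; deficit = 25/9

Write each e_j = u_j / sqrt(<u_j, u_j>) where u_j is the displayed integer vector. Then <v, e_j> = <v, u_j> / sqrt(<u_j, u_j>), so |<v, e_j>|^2 = <v, u_j>^2 / <u_j, u_j>.
Coefficients: <v, e_1> = 0/sqrt(9), <v, e_2> = 27/sqrt(585), <v, e_3> = 102/sqrt(5265).
Square and sum: Σ |<v, e_j>|^2 = 29/9.
Compute ||v||^2 = v·v = 6.
Deficit = 6 − 29/9 = 25/9 ≥ 0, confirming Bessel's inequality. (The deficit equals ||v − Σ <v,e_j> e_j||^2, the squared distance from v to span{e_j}.)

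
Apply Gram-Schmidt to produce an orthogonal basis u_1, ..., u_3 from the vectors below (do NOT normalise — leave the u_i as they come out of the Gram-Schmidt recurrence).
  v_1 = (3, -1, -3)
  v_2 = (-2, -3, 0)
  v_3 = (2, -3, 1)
Orthogonal basis:
  u_1 = (3, -1, -3)
  u_2 = (-29/19, -60/19, -9/19)
  u_3 = (423/238, -141/119, 517/238)

Apply the Gram-Schmidt recurrence
  u_1 = v_1
  u_i = v_i − Σ_{j<i} ((v_i · u_j) / (u_j · u_j)) · u_j.

Step by step this gives:
  u_1 = (3, -1, -3)
  u_2 = (-29/19, -60/19, -9/19)
  u_3 = (423/238, -141/119, 517/238)

Orthogonality check:
  u_2 · u_1 = 0 (should be 0)
  u_3 · u_1 = 0 (should be 0)
  u_3 · u_2 = 0 (should be 0)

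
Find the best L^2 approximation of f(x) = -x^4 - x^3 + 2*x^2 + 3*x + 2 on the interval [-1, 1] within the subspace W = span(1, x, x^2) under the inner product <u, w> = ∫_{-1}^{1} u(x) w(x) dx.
g(x) = 8*x^2/7 + 12*x/5 + 73/35

The best approximation g ∈ W is the orthogonal projection of f onto W. Writing g = a_0 + a_1 x + a_2 x^2, the coefficients solve the normal equations G · a = b where
  G_{ij} = <φ_i, φ_j> and b_i = <f, φ_i>, with φ_0 = 1, φ_1 = x, φ_2 = x^2.
G =
  [2, 0, 2/3]
  [0, 2/3, 0]
  [2/3, 0, 2/5],
b = (74/15, 8/5, 194/105).
Solving gives a_0 = 73/35, a_1 = 12/5, a_2 = 8/7, so
  g(x) = 8*x^2/7 + 12*x/5 + 73/35.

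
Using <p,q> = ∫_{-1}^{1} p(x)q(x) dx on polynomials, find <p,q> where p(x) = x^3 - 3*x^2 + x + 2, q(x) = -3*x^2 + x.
<p,q> = 2/3

Expand the product: p(x)·q(x) = -3*x^5 + 10*x^4 - 6*x^3 - 5*x^2 + 2*x.
∫_{-1}^{1} of each monomial x^k gives [2/(k+1) if k even, 0 if k odd]. Integrating term-by-term (or equivalently evaluating the antiderivative F(x) = -x^6/2 + 2*x^5 - 3*x^4/2 - 5*x^3/3 + x^2 at the endpoints):
  F(1) − F(−1) = -2/3 − (-4/3) = 2/3.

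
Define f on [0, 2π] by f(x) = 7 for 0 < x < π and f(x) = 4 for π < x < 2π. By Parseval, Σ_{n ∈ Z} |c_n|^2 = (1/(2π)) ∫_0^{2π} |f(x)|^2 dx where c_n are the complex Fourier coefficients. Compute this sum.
Σ |c_n|^2 = 65/2

Parseval equates the L^2 energy of f (normalised by 1/(2π)) with the ℓ^2 sum of its Fourier coefficients: (1/(2π)) ∫_0^{2π} |f|^2 = Σ |c_n|^2.
Compute the left side: (1/(2π)) [∫_0^π 7^2 dx + ∫_π^{2π} 4^2 dx] = (1/(2π)) · (49π + 16π) = (49 + 16)/2 = 65/2.
So Σ_{n ∈ Z} |c_n|^2 = 65/2.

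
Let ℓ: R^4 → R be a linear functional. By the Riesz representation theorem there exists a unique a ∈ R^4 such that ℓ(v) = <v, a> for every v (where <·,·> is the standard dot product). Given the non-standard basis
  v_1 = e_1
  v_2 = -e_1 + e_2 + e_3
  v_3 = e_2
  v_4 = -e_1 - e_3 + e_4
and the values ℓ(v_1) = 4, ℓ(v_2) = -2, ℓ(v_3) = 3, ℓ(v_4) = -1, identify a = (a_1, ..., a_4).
a = (4, 3, -1, 2)

Write a = (a_1, ..., a_4) in the standard basis. For each basis vector v_i, ℓ(v_i) = <v_i, a> is a linear equation in the a_j's. Collect the n equations into a matrix system V a = ℓ, where row i of V is v_i (expressed in the standard basis). Since V is invertible (lower-triangular with 1s on the diagonal, up to permutation), solve by back-substitution:
  V =
[[1, 0, 0, 0],
 [-1, 1, 1, 0],
 [0, 1, 0, 0],
 [-1, 0, -1, 1]]
  V a = (4, -2, 3, -1)
Solving gives a = (4, 3, -1, 2).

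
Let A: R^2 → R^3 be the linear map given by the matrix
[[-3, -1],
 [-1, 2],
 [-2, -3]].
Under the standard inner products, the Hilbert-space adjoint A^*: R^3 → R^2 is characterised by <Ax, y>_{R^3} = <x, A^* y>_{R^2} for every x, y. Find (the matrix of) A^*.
A^* = A^T =
[[-3, -1, -2],
 [-1, 2, -3]]

For real matrices with standard dot products, the defining identity <Ax, y> = <x, A^* y> gives (Ax)^T y = x^T (A^*) y, i.e. x^T A^T y = x^T (A^*) y. Since this holds for all x, y, we must have A^* = A^T. Therefore
A^* =
[[-3, -1, -2],
 [-1, 2, -3]].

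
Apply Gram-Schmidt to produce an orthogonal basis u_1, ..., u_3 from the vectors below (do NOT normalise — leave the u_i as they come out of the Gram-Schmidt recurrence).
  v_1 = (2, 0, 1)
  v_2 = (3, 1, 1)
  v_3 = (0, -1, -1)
Orthogonal basis:
  u_1 = (2, 0, 1)
  u_2 = (1/5, 1, -2/5)
  u_3 = (1/2, -1/2, -1)

Apply the Gram-Schmidt recurrence
  u_1 = v_1
  u_i = v_i − Σ_{j<i} ((v_i · u_j) / (u_j · u_j)) · u_j.

Step by step this gives:
  u_1 = (2, 0, 1)
  u_2 = (1/5, 1, -2/5)
  u_3 = (1/2, -1/2, -1)

Orthogonality check:
  u_2 · u_1 = 0 (should be 0)
  u_3 · u_1 = 0 (should be 0)
  u_3 · u_2 = 0 (should be 0)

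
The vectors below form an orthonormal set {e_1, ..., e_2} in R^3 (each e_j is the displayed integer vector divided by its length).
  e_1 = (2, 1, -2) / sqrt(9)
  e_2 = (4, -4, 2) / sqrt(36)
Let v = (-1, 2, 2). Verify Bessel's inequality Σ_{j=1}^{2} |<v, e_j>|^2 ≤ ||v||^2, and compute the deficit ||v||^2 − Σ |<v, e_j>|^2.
Σ |<v, e_j>|^2 = 32/9; ||v||^2 = 9; deficit = 49/9

Write each e_j = u_j / sqrt(<u_j, u_j>) where u_j is the displayed integer vector. Then <v, e_j> = <v, u_j> / sqrt(<u_j, u_j>), so |<v, e_j>|^2 = <v, u_j>^2 / <u_j, u_j>.
Coefficients: <v, e_1> = -4/sqrt(9), <v, e_2> = -8/sqrt(36).
Square and sum: Σ |<v, e_j>|^2 = 32/9.
Compute ||v||^2 = v·v = 9.
Deficit = 9 − 32/9 = 49/9 ≥ 0, confirming Bessel's inequality. (The deficit equals ||v − Σ <v,e_j> e_j||^2, the squared distance from v to span{e_j}.)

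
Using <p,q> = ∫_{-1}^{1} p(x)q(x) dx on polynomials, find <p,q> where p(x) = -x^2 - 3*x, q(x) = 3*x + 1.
<p,q> = -20/3

Expand the product: p(x)·q(x) = -3*x^3 - 10*x^2 - 3*x.
∫_{-1}^{1} of each monomial x^k gives [2/(k+1) if k even, 0 if k odd]. Integrating term-by-term (or equivalently evaluating the antiderivative F(x) = -3*x^4/4 - 10*x^3/3 - 3*x^2/2 at the endpoints):
  F(1) − F(−1) = -67/12 − (13/12) = -20/3.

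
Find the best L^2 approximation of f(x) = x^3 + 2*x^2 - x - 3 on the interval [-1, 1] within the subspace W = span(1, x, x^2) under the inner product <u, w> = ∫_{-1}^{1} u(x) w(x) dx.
g(x) = 2*x^2 - 2*x/5 - 3

The best approximation g ∈ W is the orthogonal projection of f onto W. Writing g = a_0 + a_1 x + a_2 x^2, the coefficients solve the normal equations G · a = b where
  G_{ij} = <φ_i, φ_j> and b_i = <f, φ_i>, with φ_0 = 1, φ_1 = x, φ_2 = x^2.
G =
  [2, 0, 2/3]
  [0, 2/3, 0]
  [2/3, 0, 2/5],
b = (-14/3, -4/15, -6/5).
Solving gives a_0 = -3, a_1 = -2/5, a_2 = 2, so
  g(x) = 2*x^2 - 2*x/5 - 3.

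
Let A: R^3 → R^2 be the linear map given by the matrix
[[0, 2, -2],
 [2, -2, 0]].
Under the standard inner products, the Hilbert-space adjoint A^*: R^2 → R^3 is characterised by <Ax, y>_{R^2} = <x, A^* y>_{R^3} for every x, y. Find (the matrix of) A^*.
A^* = A^T =
[[0, 2],
 [2, -2],
 [-2, 0]]

For real matrices with standard dot products, the defining identity <Ax, y> = <x, A^* y> gives (Ax)^T y = x^T (A^*) y, i.e. x^T A^T y = x^T (A^*) y. Since this holds for all x, y, we must have A^* = A^T. Therefore
A^* =
[[0, 2],
 [2, -2],
 [-2, 0]].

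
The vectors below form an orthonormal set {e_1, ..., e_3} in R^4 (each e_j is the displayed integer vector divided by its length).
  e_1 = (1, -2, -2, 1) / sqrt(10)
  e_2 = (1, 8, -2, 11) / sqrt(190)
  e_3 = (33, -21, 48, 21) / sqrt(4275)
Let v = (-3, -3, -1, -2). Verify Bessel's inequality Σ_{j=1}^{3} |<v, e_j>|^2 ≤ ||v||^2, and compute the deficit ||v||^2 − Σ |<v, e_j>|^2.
Σ |<v, e_j>|^2 = 406/25; ||v||^2 = 23; deficit = 169/25

Write each e_j = u_j / sqrt(<u_j, u_j>) where u_j is the displayed integer vector. Then <v, e_j> = <v, u_j> / sqrt(<u_j, u_j>), so |<v, e_j>|^2 = <v, u_j>^2 / <u_j, u_j>.
Coefficients: <v, e_1> = 3/sqrt(10), <v, e_2> = -47/sqrt(190), <v, e_3> = -126/sqrt(4275).
Square and sum: Σ |<v, e_j>|^2 = 406/25.
Compute ||v||^2 = v·v = 23.
Deficit = 23 − 406/25 = 169/25 ≥ 0, confirming Bessel's inequality. (The deficit equals ||v − Σ <v,e_j> e_j||^2, the squared distance from v to span{e_j}.)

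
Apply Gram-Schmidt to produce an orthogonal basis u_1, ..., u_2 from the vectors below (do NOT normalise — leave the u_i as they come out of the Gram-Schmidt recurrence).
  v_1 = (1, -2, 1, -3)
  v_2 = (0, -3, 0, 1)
Orthogonal basis:
  u_1 = (1, -2, 1, -3)
  u_2 = (-1/5, -13/5, -1/5, 8/5)

Apply the Gram-Schmidt recurrence
  u_1 = v_1
  u_i = v_i − Σ_{j<i} ((v_i · u_j) / (u_j · u_j)) · u_j.

Step by step this gives:
  u_1 = (1, -2, 1, -3)
  u_2 = (-1/5, -13/5, -1/5, 8/5)

Orthogonality check:
  u_2 · u_1 = 0 (should be 0)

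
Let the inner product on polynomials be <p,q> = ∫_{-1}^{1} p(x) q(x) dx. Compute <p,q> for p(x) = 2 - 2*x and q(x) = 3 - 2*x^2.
<p,q> = 28/3

Expand the product: p(x)·q(x) = 4*x^3 - 4*x^2 - 6*x + 6.
∫_{-1}^{1} of each monomial x^k gives [2/(k+1) if k even, 0 if k odd]. Integrating term-by-term (or equivalently evaluating the antiderivative F(x) = x^4 - 4*x^3/3 - 3*x^2 + 6*x at the endpoints):
  F(1) − F(−1) = 8/3 − (-20/3) = 28/3.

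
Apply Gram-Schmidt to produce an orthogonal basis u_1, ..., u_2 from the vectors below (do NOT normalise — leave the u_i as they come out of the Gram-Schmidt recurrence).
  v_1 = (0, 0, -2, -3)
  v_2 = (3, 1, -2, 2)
Orthogonal basis:
  u_1 = (0, 0, -2, -3)
  u_2 = (3, 1, -30/13, 20/13)

Apply the Gram-Schmidt recurrence
  u_1 = v_1
  u_i = v_i − Σ_{j<i} ((v_i · u_j) / (u_j · u_j)) · u_j.

Step by step this gives:
  u_1 = (0, 0, -2, -3)
  u_2 = (3, 1, -30/13, 20/13)

Orthogonality check:
  u_2 · u_1 = 0 (should be 0)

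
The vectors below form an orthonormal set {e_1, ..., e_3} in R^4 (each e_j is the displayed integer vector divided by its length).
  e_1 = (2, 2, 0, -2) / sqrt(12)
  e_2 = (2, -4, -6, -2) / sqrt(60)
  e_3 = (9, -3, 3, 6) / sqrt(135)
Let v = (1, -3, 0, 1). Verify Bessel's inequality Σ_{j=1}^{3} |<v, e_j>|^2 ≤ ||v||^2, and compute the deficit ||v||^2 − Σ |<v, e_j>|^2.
Σ |<v, e_j>|^2 = 29/3; ||v||^2 = 11; deficit = 4/3

Write each e_j = u_j / sqrt(<u_j, u_j>) where u_j is the displayed integer vector. Then <v, e_j> = <v, u_j> / sqrt(<u_j, u_j>), so |<v, e_j>|^2 = <v, u_j>^2 / <u_j, u_j>.
Coefficients: <v, e_1> = -6/sqrt(12), <v, e_2> = 12/sqrt(60), <v, e_3> = 24/sqrt(135).
Square and sum: Σ |<v, e_j>|^2 = 29/3.
Compute ||v||^2 = v·v = 11.
Deficit = 11 − 29/3 = 4/3 ≥ 0, confirming Bessel's inequality. (The deficit equals ||v − Σ <v,e_j> e_j||^2, the squared distance from v to span{e_j}.)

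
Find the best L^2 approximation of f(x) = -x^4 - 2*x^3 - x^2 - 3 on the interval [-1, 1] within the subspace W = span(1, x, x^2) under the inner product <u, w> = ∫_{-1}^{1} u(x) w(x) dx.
g(x) = -13*x^2/7 - 6*x/5 - 102/35

The best approximation g ∈ W is the orthogonal projection of f onto W. Writing g = a_0 + a_1 x + a_2 x^2, the coefficients solve the normal equations G · a = b where
  G_{ij} = <φ_i, φ_j> and b_i = <f, φ_i>, with φ_0 = 1, φ_1 = x, φ_2 = x^2.
G =
  [2, 0, 2/3]
  [0, 2/3, 0]
  [2/3, 0, 2/5],
b = (-106/15, -4/5, -94/35).
Solving gives a_0 = -102/35, a_1 = -6/5, a_2 = -13/7, so
  g(x) = -13*x^2/7 - 6*x/5 - 102/35.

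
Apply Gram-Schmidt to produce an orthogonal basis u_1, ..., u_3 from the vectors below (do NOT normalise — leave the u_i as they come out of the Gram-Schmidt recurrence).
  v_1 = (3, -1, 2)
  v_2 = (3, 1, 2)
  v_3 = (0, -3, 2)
Orthogonal basis:
  u_1 = (3, -1, 2)
  u_2 = (3/7, 13/7, 2/7)
  u_3 = (-12/13, 0, 18/13)

Apply the Gram-Schmidt recurrence
  u_1 = v_1
  u_i = v_i − Σ_{j<i} ((v_i · u_j) / (u_j · u_j)) · u_j.

Step by step this gives:
  u_1 = (3, -1, 2)
  u_2 = (3/7, 13/7, 2/7)
  u_3 = (-12/13, 0, 18/13)

Orthogonality check:
  u_2 · u_1 = 0 (should be 0)
  u_3 · u_1 = 0 (should be 0)
  u_3 · u_2 = 0 (should be 0)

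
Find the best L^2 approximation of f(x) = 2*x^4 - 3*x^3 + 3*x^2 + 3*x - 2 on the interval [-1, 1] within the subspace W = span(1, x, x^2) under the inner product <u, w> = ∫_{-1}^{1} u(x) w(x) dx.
g(x) = 33*x^2/7 + 6*x/5 - 76/35

The best approximation g ∈ W is the orthogonal projection of f onto W. Writing g = a_0 + a_1 x + a_2 x^2, the coefficients solve the normal equations G · a = b where
  G_{ij} = <φ_i, φ_j> and b_i = <f, φ_i>, with φ_0 = 1, φ_1 = x, φ_2 = x^2.
G =
  [2, 0, 2/3]
  [0, 2/3, 0]
  [2/3, 0, 2/5],
b = (-6/5, 4/5, 46/105).
Solving gives a_0 = -76/35, a_1 = 6/5, a_2 = 33/7, so
  g(x) = 33*x^2/7 + 6*x/5 - 76/35.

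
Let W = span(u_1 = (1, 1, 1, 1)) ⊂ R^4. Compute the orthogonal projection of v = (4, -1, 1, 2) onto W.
proj_W(v) = (3/2, 3/2, 3/2, 3/2)

Set up U = [u_1 | ... | u_1] ∈ R^(4×1). The projector onto W = col(U) is P = U (U^T U)^(-1) U^T.
Compute U^T U =
  [4],
and U^T v = (6).
Solve U^T U · c = U^T v for the coefficients: c = (3/2). The projection is proj_W(v) = U c.
Check: (v - proj_W(v)) · u_1 = 0  (should be 0).
Result: proj_W(v) = (3/2, 3/2, 3/2, 3/2).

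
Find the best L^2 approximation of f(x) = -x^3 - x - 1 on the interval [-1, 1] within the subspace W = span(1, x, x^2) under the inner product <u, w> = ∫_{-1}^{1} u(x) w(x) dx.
g(x) = -8*x/5 - 1

The best approximation g ∈ W is the orthogonal projection of f onto W. Writing g = a_0 + a_1 x + a_2 x^2, the coefficients solve the normal equations G · a = b where
  G_{ij} = <φ_i, φ_j> and b_i = <f, φ_i>, with φ_0 = 1, φ_1 = x, φ_2 = x^2.
G =
  [2, 0, 2/3]
  [0, 2/3, 0]
  [2/3, 0, 2/5],
b = (-2, -16/15, -2/3).
Solving gives a_0 = -1, a_1 = -8/5, a_2 = 0, so
  g(x) = -8*x/5 - 1.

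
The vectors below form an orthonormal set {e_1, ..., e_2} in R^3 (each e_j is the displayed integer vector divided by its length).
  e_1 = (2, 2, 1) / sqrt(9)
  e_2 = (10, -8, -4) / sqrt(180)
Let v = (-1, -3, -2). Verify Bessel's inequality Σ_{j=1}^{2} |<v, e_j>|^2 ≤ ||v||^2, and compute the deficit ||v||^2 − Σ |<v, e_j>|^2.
Σ |<v, e_j>|^2 = 69/5; ||v||^2 = 14; deficit = 1/5

Write each e_j = u_j / sqrt(<u_j, u_j>) where u_j is the displayed integer vector. Then <v, e_j> = <v, u_j> / sqrt(<u_j, u_j>), so |<v, e_j>|^2 = <v, u_j>^2 / <u_j, u_j>.
Coefficients: <v, e_1> = -10/sqrt(9), <v, e_2> = 22/sqrt(180).
Square and sum: Σ |<v, e_j>|^2 = 69/5.
Compute ||v||^2 = v·v = 14.
Deficit = 14 − 69/5 = 1/5 ≥ 0, confirming Bessel's inequality. (The deficit equals ||v − Σ <v,e_j> e_j||^2, the squared distance from v to span{e_j}.)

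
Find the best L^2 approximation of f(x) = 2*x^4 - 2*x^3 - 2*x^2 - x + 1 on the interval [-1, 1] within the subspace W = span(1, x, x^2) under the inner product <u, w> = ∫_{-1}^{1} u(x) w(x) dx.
g(x) = -2*x^2/7 - 11*x/5 + 29/35

The best approximation g ∈ W is the orthogonal projection of f onto W. Writing g = a_0 + a_1 x + a_2 x^2, the coefficients solve the normal equations G · a = b where
  G_{ij} = <φ_i, φ_j> and b_i = <f, φ_i>, with φ_0 = 1, φ_1 = x, φ_2 = x^2.
G =
  [2, 0, 2/3]
  [0, 2/3, 0]
  [2/3, 0, 2/5],
b = (22/15, -22/15, 46/105).
Solving gives a_0 = 29/35, a_1 = -11/5, a_2 = -2/7, so
  g(x) = -2*x^2/7 - 11*x/5 + 29/35.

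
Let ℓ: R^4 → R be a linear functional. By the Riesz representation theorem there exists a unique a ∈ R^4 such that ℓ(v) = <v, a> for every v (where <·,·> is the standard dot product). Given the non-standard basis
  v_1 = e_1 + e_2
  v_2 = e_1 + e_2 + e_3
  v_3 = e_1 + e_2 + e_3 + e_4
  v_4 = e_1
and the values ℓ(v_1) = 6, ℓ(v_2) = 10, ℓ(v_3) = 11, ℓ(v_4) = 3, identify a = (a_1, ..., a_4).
a = (3, 3, 4, 1)

Write a = (a_1, ..., a_4) in the standard basis. For each basis vector v_i, ℓ(v_i) = <v_i, a> is a linear equation in the a_j's. Collect the n equations into a matrix system V a = ℓ, where row i of V is v_i (expressed in the standard basis). Since V is invertible (lower-triangular with 1s on the diagonal, up to permutation), solve by back-substitution:
  V =
[[1, 1, 0, 0],
 [1, 1, 1, 0],
 [1, 1, 1, 1],
 [1, 0, 0, 0]]
  V a = (6, 10, 11, 3)
Solving gives a = (3, 3, 4, 1).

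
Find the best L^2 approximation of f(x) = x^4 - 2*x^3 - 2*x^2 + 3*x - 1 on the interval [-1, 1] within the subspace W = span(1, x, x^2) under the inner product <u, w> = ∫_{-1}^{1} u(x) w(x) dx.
g(x) = -8*x^2/7 + 9*x/5 - 38/35

The best approximation g ∈ W is the orthogonal projection of f onto W. Writing g = a_0 + a_1 x + a_2 x^2, the coefficients solve the normal equations G · a = b where
  G_{ij} = <φ_i, φ_j> and b_i = <f, φ_i>, with φ_0 = 1, φ_1 = x, φ_2 = x^2.
G =
  [2, 0, 2/3]
  [0, 2/3, 0]
  [2/3, 0, 2/5],
b = (-44/15, 6/5, -124/105).
Solving gives a_0 = -38/35, a_1 = 9/5, a_2 = -8/7, so
  g(x) = -8*x^2/7 + 9*x/5 - 38/35.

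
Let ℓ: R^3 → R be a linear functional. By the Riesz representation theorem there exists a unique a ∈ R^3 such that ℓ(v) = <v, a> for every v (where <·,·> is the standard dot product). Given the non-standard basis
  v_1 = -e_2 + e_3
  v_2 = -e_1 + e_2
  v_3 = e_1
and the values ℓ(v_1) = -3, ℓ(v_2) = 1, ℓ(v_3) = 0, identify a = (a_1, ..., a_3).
a = (0, 1, -2)

Write a = (a_1, ..., a_3) in the standard basis. For each basis vector v_i, ℓ(v_i) = <v_i, a> is a linear equation in the a_j's. Collect the n equations into a matrix system V a = ℓ, where row i of V is v_i (expressed in the standard basis). Since V is invertible (lower-triangular with 1s on the diagonal, up to permutation), solve by back-substitution:
  V =
[[0, -1, 1],
 [-1, 1, 0],
 [1, 0, 0]]
  V a = (-3, 1, 0)
Solving gives a = (0, 1, -2).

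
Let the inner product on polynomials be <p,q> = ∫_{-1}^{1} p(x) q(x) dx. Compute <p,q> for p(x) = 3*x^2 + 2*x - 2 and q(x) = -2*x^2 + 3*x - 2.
<p,q> = 124/15

Expand the product: p(x)·q(x) = -6*x^4 + 5*x^3 + 4*x^2 - 10*x + 4.
∫_{-1}^{1} of each monomial x^k gives [2/(k+1) if k even, 0 if k odd]. Integrating term-by-term (or equivalently evaluating the antiderivative F(x) = -6*x^5/5 + 5*x^4/4 + 4*x^3/3 - 5*x^2 + 4*x at the endpoints):
  F(1) − F(−1) = 23/60 − (-473/60) = 124/15.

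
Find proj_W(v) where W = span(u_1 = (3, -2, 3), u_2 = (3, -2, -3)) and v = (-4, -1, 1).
proj_W(v) = (-30/13, 20/13, 1)

Set up U = [u_1 | ... | u_2] ∈ R^(3×2). The projector onto W = col(U) is P = U (U^T U)^(-1) U^T.
Compute U^T U =
  [22, 4]
  [4, 22],
and U^T v = (-7, -13).
Solve U^T U · c = U^T v for the coefficients: c = (-17/78, -43/78). The projection is proj_W(v) = U c.
Check: (v - proj_W(v)) · u_1 = 0  (should be 0).
Check: (v - proj_W(v)) · u_2 = 0  (should be 0).
Result: proj_W(v) = (-30/13, 20/13, 1).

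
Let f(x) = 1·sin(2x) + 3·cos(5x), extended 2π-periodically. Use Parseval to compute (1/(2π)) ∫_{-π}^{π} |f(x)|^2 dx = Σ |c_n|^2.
Σ |c_n|^2 = 5

Expand |f|^2 and use orthogonality of {sin(nx), cos(mx)} on [-π, π]:
  ∫_{-π}^{π} sin(nx)^2 dx = π, ∫ cos(mx)^2 dx = π, and cross terms integrate to 0.
So ∫_{-π}^{π} f(x)^2 dx = 1^2 · π + 3^2 · π = (1 + 9)π.
Divide by 2π: (1 + 9)/2 = 5.
By Parseval, this equals Σ |c_n|^2.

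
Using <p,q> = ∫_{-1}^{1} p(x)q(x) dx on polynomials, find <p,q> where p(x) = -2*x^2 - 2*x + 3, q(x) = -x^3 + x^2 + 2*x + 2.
<p,q> = 26/3

Expand the product: p(x)·q(x) = 2*x^5 - 9*x^3 - 5*x^2 + 2*x + 6.
∫_{-1}^{1} of each monomial x^k gives [2/(k+1) if k even, 0 if k odd]. Integrating term-by-term (or equivalently evaluating the antiderivative F(x) = x^6/3 - 9*x^4/4 - 5*x^3/3 + x^2 + 6*x at the endpoints):
  F(1) − F(−1) = 41/12 − (-21/4) = 26/3.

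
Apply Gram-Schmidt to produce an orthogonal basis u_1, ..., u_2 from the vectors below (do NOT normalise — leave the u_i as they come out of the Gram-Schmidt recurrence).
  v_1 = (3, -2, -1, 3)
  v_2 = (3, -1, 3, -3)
Orthogonal basis:
  u_1 = (3, -2, -1, 3)
  u_2 = (72/23, -25/23, 68/23, -66/23)

Apply the Gram-Schmidt recurrence
  u_1 = v_1
  u_i = v_i − Σ_{j<i} ((v_i · u_j) / (u_j · u_j)) · u_j.

Step by step this gives:
  u_1 = (3, -2, -1, 3)
  u_2 = (72/23, -25/23, 68/23, -66/23)

Orthogonality check:
  u_2 · u_1 = 0 (should be 0)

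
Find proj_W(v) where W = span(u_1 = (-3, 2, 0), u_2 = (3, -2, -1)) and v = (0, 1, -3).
proj_W(v) = (-6/13, 4/13, -3)

Set up U = [u_1 | ... | u_2] ∈ R^(3×2). The projector onto W = col(U) is P = U (U^T U)^(-1) U^T.
Compute U^T U =
  [13, -13]
  [-13, 14],
and U^T v = (2, 1).
Solve U^T U · c = U^T v for the coefficients: c = (41/13, 3). The projection is proj_W(v) = U c.
Check: (v - proj_W(v)) · u_1 = 0  (should be 0).
Check: (v - proj_W(v)) · u_2 = 0  (should be 0).
Result: proj_W(v) = (-6/13, 4/13, -3).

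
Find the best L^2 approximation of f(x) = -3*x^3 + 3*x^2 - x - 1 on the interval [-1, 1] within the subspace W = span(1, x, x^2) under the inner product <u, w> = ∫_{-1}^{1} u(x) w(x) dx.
g(x) = 3*x^2 - 14*x/5 - 1

The best approximation g ∈ W is the orthogonal projection of f onto W. Writing g = a_0 + a_1 x + a_2 x^2, the coefficients solve the normal equations G · a = b where
  G_{ij} = <φ_i, φ_j> and b_i = <f, φ_i>, with φ_0 = 1, φ_1 = x, φ_2 = x^2.
G =
  [2, 0, 2/3]
  [0, 2/3, 0]
  [2/3, 0, 2/5],
b = (0, -28/15, 8/15).
Solving gives a_0 = -1, a_1 = -14/5, a_2 = 3, so
  g(x) = 3*x^2 - 14*x/5 - 1.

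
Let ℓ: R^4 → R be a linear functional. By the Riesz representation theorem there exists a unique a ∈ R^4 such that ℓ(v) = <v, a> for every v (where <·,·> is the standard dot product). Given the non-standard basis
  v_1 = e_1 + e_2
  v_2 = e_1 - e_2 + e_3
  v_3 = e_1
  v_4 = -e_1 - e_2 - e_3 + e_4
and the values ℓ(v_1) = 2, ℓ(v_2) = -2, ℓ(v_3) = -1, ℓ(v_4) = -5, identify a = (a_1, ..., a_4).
a = (-1, 3, 2, -1)

Write a = (a_1, ..., a_4) in the standard basis. For each basis vector v_i, ℓ(v_i) = <v_i, a> is a linear equation in the a_j's. Collect the n equations into a matrix system V a = ℓ, where row i of V is v_i (expressed in the standard basis). Since V is invertible (lower-triangular with 1s on the diagonal, up to permutation), solve by back-substitution:
  V =
[[1, 1, 0, 0],
 [1, -1, 1, 0],
 [1, 0, 0, 0],
 [-1, -1, -1, 1]]
  V a = (2, -2, -1, -5)
Solving gives a = (-1, 3, 2, -1).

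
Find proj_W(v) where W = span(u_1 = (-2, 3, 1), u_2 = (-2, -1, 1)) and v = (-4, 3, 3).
proj_W(v) = (-22/5, 3, 11/5)

Set up U = [u_1 | ... | u_2] ∈ R^(3×2). The projector onto W = col(U) is P = U (U^T U)^(-1) U^T.
Compute U^T U =
  [14, 2]
  [2, 6],
and U^T v = (20, 8).
Solve U^T U · c = U^T v for the coefficients: c = (13/10, 9/10). The projection is proj_W(v) = U c.
Check: (v - proj_W(v)) · u_1 = 0  (should be 0).
Check: (v - proj_W(v)) · u_2 = 0  (should be 0).
Result: proj_W(v) = (-22/5, 3, 11/5).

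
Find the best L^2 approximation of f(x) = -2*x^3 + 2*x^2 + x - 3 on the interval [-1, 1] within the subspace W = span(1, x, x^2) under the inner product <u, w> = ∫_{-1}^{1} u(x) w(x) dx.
g(x) = 2*x^2 - x/5 - 3

The best approximation g ∈ W is the orthogonal projection of f onto W. Writing g = a_0 + a_1 x + a_2 x^2, the coefficients solve the normal equations G · a = b where
  G_{ij} = <φ_i, φ_j> and b_i = <f, φ_i>, with φ_0 = 1, φ_1 = x, φ_2 = x^2.
G =
  [2, 0, 2/3]
  [0, 2/3, 0]
  [2/3, 0, 2/5],
b = (-14/3, -2/15, -6/5).
Solving gives a_0 = -3, a_1 = -1/5, a_2 = 2, so
  g(x) = 2*x^2 - x/5 - 3.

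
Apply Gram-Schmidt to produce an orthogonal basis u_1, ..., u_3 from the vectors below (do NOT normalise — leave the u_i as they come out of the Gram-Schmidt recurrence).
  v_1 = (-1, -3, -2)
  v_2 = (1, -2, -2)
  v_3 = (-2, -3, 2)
Orthogonal basis:
  u_1 = (-1, -3, -2)
  u_2 = (23/14, -1/14, -5/7)
  u_3 = (4/5, -8/5, 2)

Apply the Gram-Schmidt recurrence
  u_1 = v_1
  u_i = v_i − Σ_{j<i} ((v_i · u_j) / (u_j · u_j)) · u_j.

Step by step this gives:
  u_1 = (-1, -3, -2)
  u_2 = (23/14, -1/14, -5/7)
  u_3 = (4/5, -8/5, 2)

Orthogonality check:
  u_2 · u_1 = 0 (should be 0)
  u_3 · u_1 = 0 (should be 0)
  u_3 · u_2 = 0 (should be 0)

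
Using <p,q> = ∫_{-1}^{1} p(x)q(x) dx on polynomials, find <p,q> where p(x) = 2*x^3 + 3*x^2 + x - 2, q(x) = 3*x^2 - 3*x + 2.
<p,q> = -44/5

Expand the product: p(x)·q(x) = 6*x^5 + 3*x^4 - 2*x^3 - 3*x^2 + 8*x - 4.
∫_{-1}^{1} of each monomial x^k gives [2/(k+1) if k even, 0 if k odd]. Integrating term-by-term (or equivalently evaluating the antiderivative F(x) = x^6 + 3*x^5/5 - x^4/2 - x^3 + 4*x^2 - 4*x at the endpoints):
  F(1) − F(−1) = 1/10 − (89/10) = -44/5.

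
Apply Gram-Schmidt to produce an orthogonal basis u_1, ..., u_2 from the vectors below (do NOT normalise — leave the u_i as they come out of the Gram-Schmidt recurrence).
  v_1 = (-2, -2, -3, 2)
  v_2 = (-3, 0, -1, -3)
Orthogonal basis:
  u_1 = (-2, -2, -3, 2)
  u_2 = (-19/7, 2/7, -4/7, -23/7)

Apply the Gram-Schmidt recurrence
  u_1 = v_1
  u_i = v_i − Σ_{j<i} ((v_i · u_j) / (u_j · u_j)) · u_j.

Step by step this gives:
  u_1 = (-2, -2, -3, 2)
  u_2 = (-19/7, 2/7, -4/7, -23/7)

Orthogonality check:
  u_2 · u_1 = 0 (should be 0)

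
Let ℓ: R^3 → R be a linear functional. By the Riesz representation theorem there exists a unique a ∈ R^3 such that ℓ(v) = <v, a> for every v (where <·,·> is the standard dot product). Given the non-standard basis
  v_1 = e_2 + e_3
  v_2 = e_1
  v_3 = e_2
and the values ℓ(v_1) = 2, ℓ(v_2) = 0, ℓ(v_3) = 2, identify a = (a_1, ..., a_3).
a = (0, 2, 0)

Write a = (a_1, ..., a_3) in the standard basis. For each basis vector v_i, ℓ(v_i) = <v_i, a> is a linear equation in the a_j's. Collect the n equations into a matrix system V a = ℓ, where row i of V is v_i (expressed in the standard basis). Since V is invertible (lower-triangular with 1s on the diagonal, up to permutation), solve by back-substitution:
  V =
[[0, 1, 1],
 [1, 0, 0],
 [0, 1, 0]]
  V a = (2, 0, 2)
Solving gives a = (0, 2, 0).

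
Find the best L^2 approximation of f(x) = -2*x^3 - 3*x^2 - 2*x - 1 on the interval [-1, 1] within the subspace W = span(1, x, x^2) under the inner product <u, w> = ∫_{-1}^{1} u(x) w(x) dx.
g(x) = -3*x^2 - 16*x/5 - 1

The best approximation g ∈ W is the orthogonal projection of f onto W. Writing g = a_0 + a_1 x + a_2 x^2, the coefficients solve the normal equations G · a = b where
  G_{ij} = <φ_i, φ_j> and b_i = <f, φ_i>, with φ_0 = 1, φ_1 = x, φ_2 = x^2.
G =
  [2, 0, 2/3]
  [0, 2/3, 0]
  [2/3, 0, 2/5],
b = (-4, -32/15, -28/15).
Solving gives a_0 = -1, a_1 = -16/5, a_2 = -3, so
  g(x) = -3*x^2 - 16*x/5 - 1.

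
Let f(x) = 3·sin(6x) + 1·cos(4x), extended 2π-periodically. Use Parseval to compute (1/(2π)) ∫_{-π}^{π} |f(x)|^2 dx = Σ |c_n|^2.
Σ |c_n|^2 = 5

Expand |f|^2 and use orthogonality of {sin(nx), cos(mx)} on [-π, π]:
  ∫_{-π}^{π} sin(nx)^2 dx = π, ∫ cos(mx)^2 dx = π, and cross terms integrate to 0.
So ∫_{-π}^{π} f(x)^2 dx = 3^2 · π + 1^2 · π = (9 + 1)π.
Divide by 2π: (9 + 1)/2 = 5.
By Parseval, this equals Σ |c_n|^2.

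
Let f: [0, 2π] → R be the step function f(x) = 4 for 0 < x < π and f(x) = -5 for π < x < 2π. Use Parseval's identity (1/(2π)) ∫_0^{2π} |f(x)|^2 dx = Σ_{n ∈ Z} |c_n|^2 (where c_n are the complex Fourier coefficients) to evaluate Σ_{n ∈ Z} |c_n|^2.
Σ |c_n|^2 = 41/2

Parseval equates the L^2 energy of f (normalised by 1/(2π)) with the ℓ^2 sum of its Fourier coefficients: (1/(2π)) ∫_0^{2π} |f|^2 = Σ |c_n|^2.
Compute the left side: (1/(2π)) [∫_0^π 4^2 dx + ∫_π^{2π} (-5)^2 dx] = (1/(2π)) · (16π + 25π) = (16 + 25)/2 = 41/2.
So Σ_{n ∈ Z} |c_n|^2 = 41/2.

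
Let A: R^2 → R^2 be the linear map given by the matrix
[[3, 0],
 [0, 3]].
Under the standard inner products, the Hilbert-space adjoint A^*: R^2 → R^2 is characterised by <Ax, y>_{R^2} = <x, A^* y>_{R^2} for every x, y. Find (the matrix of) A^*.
A^* = A^T =
[[3, 0],
 [0, 3]]

For real matrices with standard dot products, the defining identity <Ax, y> = <x, A^* y> gives (Ax)^T y = x^T (A^*) y, i.e. x^T A^T y = x^T (A^*) y. Since this holds for all x, y, we must have A^* = A^T. Therefore
A^* =
[[3, 0],
 [0, 3]].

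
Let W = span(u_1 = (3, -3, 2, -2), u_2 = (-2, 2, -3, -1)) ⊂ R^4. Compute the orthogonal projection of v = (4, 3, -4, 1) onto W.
proj_W(v) = (-95/106, 95/106, -165/106, -79/106)

Set up U = [u_1 | ... | u_2] ∈ R^(4×2). The projector onto W = col(U) is P = U (U^T U)^(-1) U^T.
Compute U^T U =
  [26, -16]
  [-16, 18],
and U^T v = (-7, 9).
Solve U^T U · c = U^T v for the coefficients: c = (9/106, 61/106). The projection is proj_W(v) = U c.
Check: (v - proj_W(v)) · u_1 = 0  (should be 0).
Check: (v - proj_W(v)) · u_2 = 0  (should be 0).
Result: proj_W(v) = (-95/106, 95/106, -165/106, -79/106).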